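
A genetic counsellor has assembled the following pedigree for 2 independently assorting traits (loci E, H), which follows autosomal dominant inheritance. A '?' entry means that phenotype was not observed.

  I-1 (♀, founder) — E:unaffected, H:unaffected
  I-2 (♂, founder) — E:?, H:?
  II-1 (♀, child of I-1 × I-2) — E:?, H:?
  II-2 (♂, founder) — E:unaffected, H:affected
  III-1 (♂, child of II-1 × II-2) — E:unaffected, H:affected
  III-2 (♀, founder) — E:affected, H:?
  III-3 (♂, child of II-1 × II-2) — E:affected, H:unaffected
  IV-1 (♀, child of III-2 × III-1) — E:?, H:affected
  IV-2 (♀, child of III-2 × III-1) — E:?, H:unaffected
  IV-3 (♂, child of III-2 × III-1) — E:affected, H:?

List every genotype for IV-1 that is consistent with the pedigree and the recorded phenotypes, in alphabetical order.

E/I-1 un ·: ee
E/I-2 ? ·: Ee|EE
E/II-1 ? I-1×I-2: Ee
E/II-2 un ·: ee
E/III-1 un II-1×II-2: ee
E/III-2 aff ·: Ee|EE
E/III-3 aff II-1×II-2: Ee
E/IV-1 ? III-2×III-1: ee|Ee
E/IV-2 ? III-2×III-1: ee|Ee
E/IV-3 aff III-2×III-1: Ee
⇒ E over [I-1,I-2,II-1,II-2,III-1,III-2,III-3,IV-1,IV-2,IV-3]: 10 consistent
H/I-1 un ·: hh
H/I-2 ? ·: hh|Hh|HH
H/II-1 ? I-1×I-2: hh|Hh
H/II-2 aff ·: Hh
H/III-1 aff II-1×II-2: Hh
H/III-2 ? ·: hh|Hh
H/III-3 un II-1×II-2: hh
H/IV-1 aff III-2×III-1: Hh|HH
H/IV-2 un III-2×III-1: hh
H/IV-3 ? III-2×III-1: hh|Hh|HH
⇒ H over [I-1,I-2,II-1,II-2,III-1,III-2,III-3,IV-1,IV-2,IV-3]: 32 consistent

IV-1 ∈ {Ee HH, Ee Hh, ee HH, ee Hh}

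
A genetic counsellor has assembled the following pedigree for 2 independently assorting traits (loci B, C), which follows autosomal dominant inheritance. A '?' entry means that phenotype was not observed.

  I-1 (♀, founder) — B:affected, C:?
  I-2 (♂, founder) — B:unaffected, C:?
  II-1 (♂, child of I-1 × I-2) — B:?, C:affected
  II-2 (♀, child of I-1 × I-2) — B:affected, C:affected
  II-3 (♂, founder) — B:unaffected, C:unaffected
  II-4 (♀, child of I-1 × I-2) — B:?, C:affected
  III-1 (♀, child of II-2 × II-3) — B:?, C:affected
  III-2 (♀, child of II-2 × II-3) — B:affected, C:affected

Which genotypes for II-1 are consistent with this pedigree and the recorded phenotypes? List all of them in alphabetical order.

II-1 ∈ {Bb CC, Bb Cc, bb CC, bb Cc}

B/I-1 aff ·: Bb|BB
B/I-2 un ·: bb
B/II-1 ? I-1×I-2: bb|Bb
B/II-2 aff I-1×I-2: Bb
B/II-3 un ·: bb
B/II-4 ? I-1×I-2: bb|Bb
B/III-1 ? II-2×II-3: bb|Bb
B/III-2 aff II-2×II-3: Bb
⇒ B over [I-1,I-2,II-1,II-2,II-3,II-4,III-1,III-2]: 10 consistent
C/I-1 ? ·: cc|Cc|CC
C/I-2 ? ·: cc|Cc|CC
C/II-1 aff I-1×I-2: Cc|CC
C/II-2 aff I-1×I-2: Cc|CC
C/II-3 un ·: cc
C/II-4 aff I-1×I-2: Cc|CC
C/III-1 aff II-2×II-3: Cc
C/III-2 aff II-2×II-3: Cc
⇒ C over [I-1,I-2,II-1,II-2,II-3,II-4,III-1,III-2]: 29 consistent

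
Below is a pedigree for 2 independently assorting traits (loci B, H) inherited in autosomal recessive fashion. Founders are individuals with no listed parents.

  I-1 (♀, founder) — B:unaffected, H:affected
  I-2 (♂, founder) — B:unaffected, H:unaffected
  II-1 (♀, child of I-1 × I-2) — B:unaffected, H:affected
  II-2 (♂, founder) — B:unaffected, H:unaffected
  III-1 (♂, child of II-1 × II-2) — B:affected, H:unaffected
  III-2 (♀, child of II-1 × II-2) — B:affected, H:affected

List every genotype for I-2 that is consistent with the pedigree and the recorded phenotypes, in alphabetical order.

B/I-1 un ·: BB|Bb
B/I-2 un ·: BB|Bb
B/II-1 un I-1×I-2: Bb
B/II-2 un ·: Bb
B/III-1 aff II-1×II-2: bb
B/III-2 aff II-1×II-2: bb
⇒ B over [I-1,I-2,II-1,II-2,III-1,III-2]: 3 consistent
H/I-1 aff ·: hh
H/I-2 un ·: Hh
H/II-1 aff I-1×I-2: hh
H/II-2 un ·: Hh
H/III-1 un II-1×II-2: Hh
H/III-2 aff II-1×II-2: hh
⇒ H over [I-1,I-2,II-1,II-2,III-1,III-2]: 1 consistent

I-2 ∈ {BB Hh, Bb Hh}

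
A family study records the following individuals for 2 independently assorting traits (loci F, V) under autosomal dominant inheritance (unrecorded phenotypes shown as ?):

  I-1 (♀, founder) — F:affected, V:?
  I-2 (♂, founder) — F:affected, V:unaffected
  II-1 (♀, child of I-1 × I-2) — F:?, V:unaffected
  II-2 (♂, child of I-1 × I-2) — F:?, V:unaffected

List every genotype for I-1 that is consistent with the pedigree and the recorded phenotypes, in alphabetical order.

F/I-1 aff ·: Ff|FF
F/I-2 aff ·: Ff|FF
F/II-1 ? I-1×I-2: ff|Ff|FF
F/II-2 ? I-1×I-2: ff|Ff|FF
⇒ F over [I-1,I-2,II-1,II-2]: 18 consistent
V/I-1 ? ·: vv|Vv
V/I-2 un ·: vv
V/II-1 un I-1×I-2: vv
V/II-2 un I-1×I-2: vv
⇒ V over [I-1,I-2,II-1,II-2]: 2 consistent

I-1 ∈ {FF Vv, FF vv, Ff Vv, Ff vv}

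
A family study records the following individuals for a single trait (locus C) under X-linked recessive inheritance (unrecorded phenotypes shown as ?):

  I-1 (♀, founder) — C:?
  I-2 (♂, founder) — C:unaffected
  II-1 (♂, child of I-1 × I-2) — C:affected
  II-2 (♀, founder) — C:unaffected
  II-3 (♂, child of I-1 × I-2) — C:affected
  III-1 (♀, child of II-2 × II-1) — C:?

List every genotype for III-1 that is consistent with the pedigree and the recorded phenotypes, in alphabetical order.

C/I-1 ? ·: X^CX^c|X^cX^c
C/I-2 un ·: X^CY
C/II-1 aff I-1×I-2: X^cY
C/II-2 un ·: X^CX^C|X^CX^c
C/II-3 aff I-1×I-2: X^cY
C/III-1 ? II-2×II-1: X^CX^c|X^cX^c
⇒ C over [I-1,I-2,II-1,II-2,II-3,III-1]: 6 consistent

III-1 ∈ {X^CX^c, X^cX^c}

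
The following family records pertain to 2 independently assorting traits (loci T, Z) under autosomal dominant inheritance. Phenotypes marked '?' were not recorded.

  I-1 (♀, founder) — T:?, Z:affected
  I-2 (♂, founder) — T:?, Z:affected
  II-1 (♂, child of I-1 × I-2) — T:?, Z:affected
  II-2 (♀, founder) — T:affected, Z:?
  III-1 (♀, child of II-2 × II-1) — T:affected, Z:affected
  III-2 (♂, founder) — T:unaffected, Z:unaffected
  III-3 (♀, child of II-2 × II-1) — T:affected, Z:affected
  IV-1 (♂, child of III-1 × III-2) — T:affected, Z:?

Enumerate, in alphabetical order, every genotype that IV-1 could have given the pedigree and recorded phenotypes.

IV-1 ∈ {Tt Zz, Tt zz}

T/I-1 ? ·: tt|Tt|TT
T/I-2 ? ·: tt|Tt|TT
T/II-1 ? I-1×I-2: tt|Tt|TT
T/II-2 aff ·: Tt|TT
T/III-1 aff II-2×II-1: Tt|TT
T/III-2 un ·: tt
T/III-3 aff II-2×II-1: Tt|TT
T/IV-1 aff III-1×III-2: Tt
⇒ T over [I-1,I-2,II-1,II-2,III-1,III-2,III-3,IV-1]: 84 consistent
Z/I-1 aff ·: Zz|ZZ
Z/I-2 aff ·: Zz|ZZ
Z/II-1 aff I-1×I-2: Zz|ZZ
Z/II-2 ? ·: zz|Zz|ZZ
Z/III-1 aff II-2×II-1: Zz|ZZ
Z/III-2 un ·: zz
Z/III-3 aff II-2×II-1: Zz|ZZ
Z/IV-1 ? III-1×III-2: zz|Zz
⇒ Z over [I-1,I-2,II-1,II-2,III-1,III-2,III-3,IV-1]: 78 consistent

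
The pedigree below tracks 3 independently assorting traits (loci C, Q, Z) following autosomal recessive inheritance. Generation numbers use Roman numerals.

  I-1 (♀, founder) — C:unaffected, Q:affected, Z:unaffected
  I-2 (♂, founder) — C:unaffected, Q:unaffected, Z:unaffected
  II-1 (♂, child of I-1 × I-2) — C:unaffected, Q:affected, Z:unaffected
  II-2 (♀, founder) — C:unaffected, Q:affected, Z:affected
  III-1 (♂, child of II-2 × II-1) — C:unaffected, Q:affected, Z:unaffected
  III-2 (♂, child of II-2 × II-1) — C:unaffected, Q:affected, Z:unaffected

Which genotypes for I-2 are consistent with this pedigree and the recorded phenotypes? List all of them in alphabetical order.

I-2 ∈ {CC Qq ZZ, CC Qq Zz, Cc Qq ZZ, Cc Qq Zz}

C/I-1 un ·: CC|Cc
C/I-2 un ·: CC|Cc
C/II-1 un I-1×I-2: CC|Cc
C/II-2 un ·: CC|Cc
C/III-1 un II-2×II-1: CC|Cc
C/III-2 un II-2×II-1: CC|Cc
⇒ C over [I-1,I-2,II-1,II-2,III-1,III-2]: 44 consistent
Q/I-1 aff ·: qq
Q/I-2 un ·: Qq
Q/II-1 aff I-1×I-2: qq
Q/II-2 aff ·: qq
Q/III-1 aff II-2×II-1: qq
Q/III-2 aff II-2×II-1: qq
⇒ Q over [I-1,I-2,II-1,II-2,III-1,III-2]: 1 consistent
Z/I-1 un ·: ZZ|Zz
Z/I-2 un ·: ZZ|Zz
Z/II-1 un I-1×I-2: ZZ|Zz
Z/II-2 aff ·: zz
Z/III-1 un II-2×II-1: Zz
Z/III-2 un II-2×II-1: Zz
⇒ Z over [I-1,I-2,II-1,II-2,III-1,III-2]: 7 consistent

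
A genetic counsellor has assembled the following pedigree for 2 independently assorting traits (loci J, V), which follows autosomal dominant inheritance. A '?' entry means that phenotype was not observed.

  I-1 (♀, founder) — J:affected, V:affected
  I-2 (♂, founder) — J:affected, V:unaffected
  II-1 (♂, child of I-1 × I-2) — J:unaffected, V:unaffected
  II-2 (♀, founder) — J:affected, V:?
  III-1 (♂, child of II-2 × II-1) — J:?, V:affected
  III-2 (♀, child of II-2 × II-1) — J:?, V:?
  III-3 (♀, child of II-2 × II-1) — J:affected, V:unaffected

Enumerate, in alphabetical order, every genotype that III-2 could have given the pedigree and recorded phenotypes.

J/I-1 aff ·: Jj
J/I-2 aff ·: Jj
J/II-1 un I-1×I-2: jj
J/II-2 aff ·: Jj|JJ
J/III-1 ? II-2×II-1: jj|Jj
J/III-2 ? II-2×II-1: jj|Jj
J/III-3 aff II-2×II-1: Jj
⇒ J over [I-1,I-2,II-1,II-2,III-1,III-2,III-3]: 5 consistent
V/I-1 aff ·: Vv
V/I-2 un ·: vv
V/II-1 un I-1×I-2: vv
V/II-2 ? ·: Vv
V/III-1 aff II-2×II-1: Vv
V/III-2 ? II-2×II-1: vv|Vv
V/III-3 un II-2×II-1: vv
⇒ V over [I-1,I-2,II-1,II-2,III-1,III-2,III-3]: 2 consistent

III-2 ∈ {Jj Vv, Jj vv, jj Vv, jj vv}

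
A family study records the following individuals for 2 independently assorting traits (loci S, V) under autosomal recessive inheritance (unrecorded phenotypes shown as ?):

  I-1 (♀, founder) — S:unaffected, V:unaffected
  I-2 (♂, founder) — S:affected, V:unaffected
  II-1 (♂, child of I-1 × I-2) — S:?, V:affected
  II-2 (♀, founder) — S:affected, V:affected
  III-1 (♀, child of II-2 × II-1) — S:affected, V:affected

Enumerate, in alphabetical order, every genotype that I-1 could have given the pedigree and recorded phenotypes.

S/I-1 un ·: SS|Ss
S/I-2 aff ·: ss
S/II-1 ? I-1×I-2: Ss|ss
S/II-2 aff ·: ss
S/III-1 aff II-2×II-1: ss
⇒ S over [I-1,I-2,II-1,II-2,III-1]: 3 consistent
V/I-1 un ·: Vv
V/I-2 un ·: Vv
V/II-1 aff I-1×I-2: vv
V/II-2 aff ·: vv
V/III-1 aff II-2×II-1: vv
⇒ V over [I-1,I-2,II-1,II-2,III-1]: 1 consistent

I-1 ∈ {SS Vv, Ss Vv}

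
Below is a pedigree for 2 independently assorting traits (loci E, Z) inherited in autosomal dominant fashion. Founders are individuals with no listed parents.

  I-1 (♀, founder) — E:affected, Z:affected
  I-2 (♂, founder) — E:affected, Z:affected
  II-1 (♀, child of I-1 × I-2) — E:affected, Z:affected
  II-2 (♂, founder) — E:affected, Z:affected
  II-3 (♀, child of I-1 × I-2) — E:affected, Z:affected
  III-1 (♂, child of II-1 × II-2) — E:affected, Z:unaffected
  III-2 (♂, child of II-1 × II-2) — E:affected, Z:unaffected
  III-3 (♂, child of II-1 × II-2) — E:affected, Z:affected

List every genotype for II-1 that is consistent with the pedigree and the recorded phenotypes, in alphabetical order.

E/I-1 aff ·: Ee|EE
E/I-2 aff ·: Ee|EE
E/II-1 aff I-1×I-2: Ee|EE
E/II-2 aff ·: Ee|EE
E/II-3 aff I-1×I-2: Ee|EE
E/III-1 aff II-1×II-2: Ee|EE
E/III-2 aff II-1×II-2: Ee|EE
E/III-3 aff II-1×II-2: Ee|EE
⇒ E over [I-1,I-2,II-1,II-2,II-3,III-1,III-2,III-3]: 159 consistent
Z/I-1 aff ·: Zz|ZZ
Z/I-2 aff ·: Zz|ZZ
Z/II-1 aff I-1×I-2: Zz
Z/II-2 aff ·: Zz
Z/II-3 aff I-1×I-2: Zz|ZZ
Z/III-1 un II-1×II-2: zz
Z/III-2 un II-1×II-2: zz
Z/III-3 aff II-1×II-2: Zz|ZZ
⇒ Z over [I-1,I-2,II-1,II-2,II-3,III-1,III-2,III-3]: 12 consistent

II-1 ∈ {EE Zz, Ee Zz}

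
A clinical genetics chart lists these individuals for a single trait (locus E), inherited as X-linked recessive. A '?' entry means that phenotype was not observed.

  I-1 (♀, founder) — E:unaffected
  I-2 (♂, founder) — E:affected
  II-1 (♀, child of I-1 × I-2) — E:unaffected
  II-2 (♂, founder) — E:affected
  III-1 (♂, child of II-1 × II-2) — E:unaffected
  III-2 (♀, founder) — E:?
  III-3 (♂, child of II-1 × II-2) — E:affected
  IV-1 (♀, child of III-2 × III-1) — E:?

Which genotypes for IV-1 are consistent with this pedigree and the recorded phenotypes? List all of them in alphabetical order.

E/I-1 un ·: X^EX^E|X^EX^e
E/I-2 aff ·: X^eY
E/II-1 un I-1×I-2: X^EX^e
E/II-2 aff ·: X^eY
E/III-1 un II-1×II-2: X^EY
E/III-2 ? ·: X^EX^E|X^EX^e|X^eX^e
E/III-3 aff II-1×II-2: X^eY
E/IV-1 ? III-2×III-1: X^EX^E|X^EX^e
⇒ E over [I-1,I-2,II-1,II-2,III-1,III-2,III-3,IV-1]: 8 consistent

IV-1 ∈ {X^EX^E, X^EX^e}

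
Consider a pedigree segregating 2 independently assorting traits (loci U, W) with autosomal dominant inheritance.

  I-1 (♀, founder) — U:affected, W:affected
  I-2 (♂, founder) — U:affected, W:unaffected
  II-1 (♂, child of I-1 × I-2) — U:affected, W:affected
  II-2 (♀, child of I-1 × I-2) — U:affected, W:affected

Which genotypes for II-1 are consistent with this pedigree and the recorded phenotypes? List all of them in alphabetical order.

II-1 ∈ {UU Ww, Uu Ww}

U/I-1 aff ·: Uu|UU
U/I-2 aff ·: Uu|UU
U/II-1 aff I-1×I-2: Uu|UU
U/II-2 aff I-1×I-2: Uu|UU
⇒ U over [I-1,I-2,II-1,II-2]: 13 consistent
W/I-1 aff ·: Ww|WW
W/I-2 un ·: ww
W/II-1 aff I-1×I-2: Ww
W/II-2 aff I-1×I-2: Ww
⇒ W over [I-1,I-2,II-1,II-2]: 2 consistent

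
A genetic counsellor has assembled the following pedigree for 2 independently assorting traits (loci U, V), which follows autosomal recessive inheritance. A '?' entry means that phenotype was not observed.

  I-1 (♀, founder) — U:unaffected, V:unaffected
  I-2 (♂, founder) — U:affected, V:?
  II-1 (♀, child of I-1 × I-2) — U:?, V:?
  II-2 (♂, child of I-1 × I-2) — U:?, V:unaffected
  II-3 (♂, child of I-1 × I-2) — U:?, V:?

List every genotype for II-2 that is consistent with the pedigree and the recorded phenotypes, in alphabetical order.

II-2 ∈ {Uu VV, Uu Vv, uu VV, uu Vv}

U/I-1 un ·: UU|Uu
U/I-2 aff ·: uu
U/II-1 ? I-1×I-2: Uu|uu
U/II-2 ? I-1×I-2: Uu|uu
U/II-3 ? I-1×I-2: Uu|uu
⇒ U over [I-1,I-2,II-1,II-2,II-3]: 9 consistent
V/I-1 un ·: VV|Vv
V/I-2 ? ·: VV|Vv|vv
V/II-1 ? I-1×I-2: VV|Vv|vv
V/II-2 un I-1×I-2: VV|Vv
V/II-3 ? I-1×I-2: VV|Vv|vv
⇒ V over [I-1,I-2,II-1,II-2,II-3]: 40 consistent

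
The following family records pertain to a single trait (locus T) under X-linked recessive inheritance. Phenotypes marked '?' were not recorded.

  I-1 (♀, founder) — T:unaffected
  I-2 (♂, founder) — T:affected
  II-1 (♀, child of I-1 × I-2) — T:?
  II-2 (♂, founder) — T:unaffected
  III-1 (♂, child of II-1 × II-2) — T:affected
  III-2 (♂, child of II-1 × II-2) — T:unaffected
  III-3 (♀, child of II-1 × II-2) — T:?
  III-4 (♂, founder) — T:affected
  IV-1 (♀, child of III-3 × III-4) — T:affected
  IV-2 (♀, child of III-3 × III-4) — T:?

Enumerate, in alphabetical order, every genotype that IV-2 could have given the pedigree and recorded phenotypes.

IV-2 ∈ {X^TX^t, X^tX^t}

T/I-1 un ·: X^TX^T|X^TX^t
T/I-2 aff ·: X^tY
T/II-1 ? I-1×I-2: X^TX^t
T/II-2 un ·: X^TY
T/III-1 aff II-1×II-2: X^tY
T/III-2 un II-1×II-2: X^TY
T/III-3 ? II-1×II-2: X^TX^t
T/III-4 aff ·: X^tY
T/IV-1 aff III-3×III-4: X^tX^t
T/IV-2 ? III-3×III-4: X^TX^t|X^tX^t
⇒ T over [I-1,I-2,II-1,II-2,III-1,III-2,III-3,III-4,IV-1,IV-2]: 4 consistent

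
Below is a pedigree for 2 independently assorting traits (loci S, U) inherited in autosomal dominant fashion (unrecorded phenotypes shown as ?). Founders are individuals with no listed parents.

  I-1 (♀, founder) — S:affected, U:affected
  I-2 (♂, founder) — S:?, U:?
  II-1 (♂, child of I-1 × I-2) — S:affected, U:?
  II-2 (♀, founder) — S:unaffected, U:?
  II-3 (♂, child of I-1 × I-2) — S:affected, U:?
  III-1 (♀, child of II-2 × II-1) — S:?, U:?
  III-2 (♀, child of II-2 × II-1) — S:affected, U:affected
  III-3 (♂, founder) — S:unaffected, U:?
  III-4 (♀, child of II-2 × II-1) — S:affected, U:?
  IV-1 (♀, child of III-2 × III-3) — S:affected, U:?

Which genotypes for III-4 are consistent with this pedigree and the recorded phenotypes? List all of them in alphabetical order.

S/I-1 aff ·: Ss|SS
S/I-2 ? ·: ss|Ss|SS
S/II-1 aff I-1×I-2: Ss|SS
S/II-2 un ·: ss
S/II-3 aff I-1×I-2: Ss|SS
S/III-1 ? II-2×II-1: ss|Ss
S/III-2 aff II-2×II-1: Ss
S/III-3 un ·: ss
S/III-4 aff II-2×II-1: Ss
S/IV-1 aff III-2×III-3: Ss
⇒ S over [I-1,I-2,II-1,II-2,II-3,III-1,III-2,III-3,III-4,IV-1]: 23 consistent
U/I-1 aff ·: Uu|UU
U/I-2 ? ·: uu|Uu|UU
U/II-1 ? I-1×I-2: uu|Uu|UU
U/II-2 ? ·: uu|Uu|UU
U/II-3 ? I-1×I-2: uu|Uu|UU
U/III-1 ? II-2×II-1: uu|Uu|UU
U/III-2 aff II-2×II-1: Uu|UU
U/III-3 ? ·: uu|Uu|UU
U/III-4 ? II-2×II-1: uu|Uu|UU
U/IV-1 ? III-2×III-3: uu|Uu|UU
⇒ U over [I-1,I-2,II-1,II-2,II-3,III-1,III-2,III-3,III-4,IV-1]: 2325 consistent

III-4 ∈ {Ss UU, Ss Uu, Ss uu}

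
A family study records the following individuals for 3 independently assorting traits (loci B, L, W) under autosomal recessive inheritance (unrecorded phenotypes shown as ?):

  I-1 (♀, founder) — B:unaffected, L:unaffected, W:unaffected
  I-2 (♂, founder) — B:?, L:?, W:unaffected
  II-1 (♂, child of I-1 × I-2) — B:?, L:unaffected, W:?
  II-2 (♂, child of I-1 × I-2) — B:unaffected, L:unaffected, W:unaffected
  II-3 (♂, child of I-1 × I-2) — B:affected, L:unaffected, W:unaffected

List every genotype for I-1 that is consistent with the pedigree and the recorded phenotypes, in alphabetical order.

I-1 ∈ {Bb LL WW, Bb LL Ww, Bb Ll WW, Bb Ll Ww}

B/I-1 un ·: Bb
B/I-2 ? ·: Bb|bb
B/II-1 ? I-1×I-2: BB|Bb|bb
B/II-2 un I-1×I-2: BB|Bb
B/II-3 aff I-1×I-2: bb
⇒ B over [I-1,I-2,II-1,II-2,II-3]: 8 consistent
L/I-1 un ·: LL|Ll
L/I-2 ? ·: LL|Ll|ll
L/II-1 un I-1×I-2: LL|Ll
L/II-2 un I-1×I-2: LL|Ll
L/II-3 un I-1×I-2: LL|Ll
⇒ L over [I-1,I-2,II-1,II-2,II-3]: 27 consistent
W/I-1 un ·: WW|Ww
W/I-2 un ·: WW|Ww
W/II-1 ? I-1×I-2: WW|Ww|ww
W/II-2 un I-1×I-2: WW|Ww
W/II-3 un I-1×I-2: WW|Ww
⇒ W over [I-1,I-2,II-1,II-2,II-3]: 29 consistent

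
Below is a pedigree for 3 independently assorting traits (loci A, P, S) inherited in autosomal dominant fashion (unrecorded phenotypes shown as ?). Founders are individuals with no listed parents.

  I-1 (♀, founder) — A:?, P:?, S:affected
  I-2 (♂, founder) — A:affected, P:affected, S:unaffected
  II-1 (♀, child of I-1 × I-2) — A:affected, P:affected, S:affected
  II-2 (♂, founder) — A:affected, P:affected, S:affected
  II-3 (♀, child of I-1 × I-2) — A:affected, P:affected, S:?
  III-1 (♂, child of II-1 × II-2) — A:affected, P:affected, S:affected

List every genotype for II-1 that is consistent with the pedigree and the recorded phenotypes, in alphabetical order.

A/I-1 ? ·: aa|Aa|AA
A/I-2 aff ·: Aa|AA
A/II-1 aff I-1×I-2: Aa|AA
A/II-2 aff ·: Aa|AA
A/II-3 aff I-1×I-2: Aa|AA
A/III-1 aff II-1×II-2: Aa|AA
⇒ A over [I-1,I-2,II-1,II-2,II-3,III-1]: 53 consistent
P/I-1 ? ·: pp|Pp|PP
P/I-2 aff ·: Pp|PP
P/II-1 aff I-1×I-2: Pp|PP
P/II-2 aff ·: Pp|PP
P/II-3 aff I-1×I-2: Pp|PP
P/III-1 aff II-1×II-2: Pp|PP
⇒ P over [I-1,I-2,II-1,II-2,II-3,III-1]: 53 consistent
S/I-1 aff ·: Ss|SS
S/I-2 un ·: ss
S/II-1 aff I-1×I-2: Ss
S/II-2 aff ·: Ss|SS
S/II-3 ? I-1×I-2: ss|Ss
S/III-1 aff II-1×II-2: Ss|SS
⇒ S over [I-1,I-2,II-1,II-2,II-3,III-1]: 12 consistent

II-1 ∈ {AA PP Ss, AA Pp Ss, Aa PP Ss, Aa Pp Ss}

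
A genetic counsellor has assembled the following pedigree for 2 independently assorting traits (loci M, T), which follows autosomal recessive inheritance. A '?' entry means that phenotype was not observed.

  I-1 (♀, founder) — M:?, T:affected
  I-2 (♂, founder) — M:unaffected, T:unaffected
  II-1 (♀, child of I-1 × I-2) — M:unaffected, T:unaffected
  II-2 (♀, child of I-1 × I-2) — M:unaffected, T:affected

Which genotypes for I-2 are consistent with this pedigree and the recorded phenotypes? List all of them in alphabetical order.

I-2 ∈ {MM Tt, Mm Tt}

M/I-1 ? ·: MM|Mm|mm
M/I-2 un ·: MM|Mm
M/II-1 un I-1×I-2: MM|Mm
M/II-2 un I-1×I-2: MM|Mm
⇒ M over [I-1,I-2,II-1,II-2]: 15 consistent
T/I-1 aff ·: tt
T/I-2 un ·: Tt
T/II-1 un I-1×I-2: Tt
T/II-2 aff I-1×I-2: tt
⇒ T over [I-1,I-2,II-1,II-2]: 1 consistent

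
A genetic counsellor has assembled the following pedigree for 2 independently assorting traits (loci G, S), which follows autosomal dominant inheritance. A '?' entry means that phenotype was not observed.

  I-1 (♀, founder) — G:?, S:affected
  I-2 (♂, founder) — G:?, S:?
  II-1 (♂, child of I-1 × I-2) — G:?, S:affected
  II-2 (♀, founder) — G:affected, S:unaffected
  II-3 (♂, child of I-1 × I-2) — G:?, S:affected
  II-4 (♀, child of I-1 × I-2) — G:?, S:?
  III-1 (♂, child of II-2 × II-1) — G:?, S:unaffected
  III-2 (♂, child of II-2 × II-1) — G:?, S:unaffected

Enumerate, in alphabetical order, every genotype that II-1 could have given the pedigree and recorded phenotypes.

G/I-1 ? ·: gg|Gg|GG
G/I-2 ? ·: gg|Gg|GG
G/II-1 ? I-1×I-2: gg|Gg|GG
G/II-2 aff ·: Gg|GG
G/II-3 ? I-1×I-2: gg|Gg|GG
G/II-4 ? I-1×I-2: gg|Gg|GG
G/III-1 ? II-2×II-1: gg|Gg|GG
G/III-2 ? II-2×II-1: gg|Gg|GG
⇒ G over [I-1,I-2,II-1,II-2,II-3,II-4,III-1,III-2]: 531 consistent
S/I-1 aff ·: Ss|SS
S/I-2 ? ·: ss|Ss|SS
S/II-1 aff I-1×I-2: Ss
S/II-2 un ·: ss
S/II-3 aff I-1×I-2: Ss|SS
S/II-4 ? I-1×I-2: ss|Ss|SS
S/III-1 un II-2×II-1: ss
S/III-2 un II-2×II-1: ss
⇒ S over [I-1,I-2,II-1,II-2,II-3,II-4,III-1,III-2]: 17 consistent

II-1 ∈ {GG Ss, Gg Ss, gg Ss}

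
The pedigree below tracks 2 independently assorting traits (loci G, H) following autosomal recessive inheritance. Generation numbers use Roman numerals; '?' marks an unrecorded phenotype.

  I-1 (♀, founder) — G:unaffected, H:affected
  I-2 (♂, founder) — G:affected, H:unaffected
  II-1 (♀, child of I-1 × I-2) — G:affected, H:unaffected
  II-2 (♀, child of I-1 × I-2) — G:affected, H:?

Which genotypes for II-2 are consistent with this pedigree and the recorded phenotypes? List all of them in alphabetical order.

II-2 ∈ {gg Hh, gg hh}

G/I-1 un ·: Gg
G/I-2 aff ·: gg
G/II-1 aff I-1×I-2: gg
G/II-2 aff I-1×I-2: gg
⇒ G over [I-1,I-2,II-1,II-2]: 1 consistent
H/I-1 aff ·: hh
H/I-2 un ·: HH|Hh
H/II-1 un I-1×I-2: Hh
H/II-2 ? I-1×I-2: Hh|hh
⇒ H over [I-1,I-2,II-1,II-2]: 3 consistent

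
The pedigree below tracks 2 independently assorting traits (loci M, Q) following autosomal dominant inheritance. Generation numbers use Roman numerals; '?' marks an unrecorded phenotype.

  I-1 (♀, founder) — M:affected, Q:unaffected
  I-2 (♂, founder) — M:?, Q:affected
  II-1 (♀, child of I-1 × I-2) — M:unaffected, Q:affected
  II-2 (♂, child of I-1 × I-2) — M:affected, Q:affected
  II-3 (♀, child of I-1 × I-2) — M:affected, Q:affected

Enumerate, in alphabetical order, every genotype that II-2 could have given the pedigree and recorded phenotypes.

II-2 ∈ {MM Qq, Mm Qq}

M/I-1 aff ·: Mm
M/I-2 ? ·: mm|Mm
M/II-1 un I-1×I-2: mm
M/II-2 aff I-1×I-2: Mm|MM
M/II-3 aff I-1×I-2: Mm|MM
⇒ M over [I-1,I-2,II-1,II-2,II-3]: 5 consistent
Q/I-1 un ·: qq
Q/I-2 aff ·: Qq|QQ
Q/II-1 aff I-1×I-2: Qq
Q/II-2 aff I-1×I-2: Qq
Q/II-3 aff I-1×I-2: Qq
⇒ Q over [I-1,I-2,II-1,II-2,II-3]: 2 consistent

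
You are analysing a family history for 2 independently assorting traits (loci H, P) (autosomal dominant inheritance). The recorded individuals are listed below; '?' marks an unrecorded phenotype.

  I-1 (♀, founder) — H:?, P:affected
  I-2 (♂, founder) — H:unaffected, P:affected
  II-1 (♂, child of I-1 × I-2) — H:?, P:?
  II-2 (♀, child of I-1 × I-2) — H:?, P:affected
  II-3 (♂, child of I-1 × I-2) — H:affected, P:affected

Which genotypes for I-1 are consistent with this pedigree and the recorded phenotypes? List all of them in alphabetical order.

I-1 ∈ {HH PP, HH Pp, Hh PP, Hh Pp}

H/I-1 ? ·: Hh|HH
H/I-2 un ·: hh
H/II-1 ? I-1×I-2: hh|Hh
H/II-2 ? I-1×I-2: hh|Hh
H/II-3 aff I-1×I-2: Hh
⇒ H over [I-1,I-2,II-1,II-2,II-3]: 5 consistent
P/I-1 aff ·: Pp|PP
P/I-2 aff ·: Pp|PP
P/II-1 ? I-1×I-2: pp|Pp|PP
P/II-2 aff I-1×I-2: Pp|PP
P/II-3 aff I-1×I-2: Pp|PP
⇒ P over [I-1,I-2,II-1,II-2,II-3]: 29 consistent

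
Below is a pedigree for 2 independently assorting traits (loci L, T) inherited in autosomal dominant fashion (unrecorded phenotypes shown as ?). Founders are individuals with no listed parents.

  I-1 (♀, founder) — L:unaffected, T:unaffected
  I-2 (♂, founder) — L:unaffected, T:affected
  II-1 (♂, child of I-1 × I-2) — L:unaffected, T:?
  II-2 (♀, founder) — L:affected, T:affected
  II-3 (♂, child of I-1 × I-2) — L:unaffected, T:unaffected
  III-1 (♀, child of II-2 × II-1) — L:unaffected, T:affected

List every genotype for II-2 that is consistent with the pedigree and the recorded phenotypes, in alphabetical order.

II-2 ∈ {Ll TT, Ll Tt}

L/I-1 un ·: ll
L/I-2 un ·: ll
L/II-1 un I-1×I-2: ll
L/II-2 aff ·: Ll
L/II-3 un I-1×I-2: ll
L/III-1 un II-2×II-1: ll
⇒ L over [I-1,I-2,II-1,II-2,II-3,III-1]: 1 consistent
T/I-1 un ·: tt
T/I-2 aff ·: Tt
T/II-1 ? I-1×I-2: tt|Tt
T/II-2 aff ·: Tt|TT
T/II-3 un I-1×I-2: tt
T/III-1 aff II-2×II-1: Tt|TT
⇒ T over [I-1,I-2,II-1,II-2,II-3,III-1]: 6 consistent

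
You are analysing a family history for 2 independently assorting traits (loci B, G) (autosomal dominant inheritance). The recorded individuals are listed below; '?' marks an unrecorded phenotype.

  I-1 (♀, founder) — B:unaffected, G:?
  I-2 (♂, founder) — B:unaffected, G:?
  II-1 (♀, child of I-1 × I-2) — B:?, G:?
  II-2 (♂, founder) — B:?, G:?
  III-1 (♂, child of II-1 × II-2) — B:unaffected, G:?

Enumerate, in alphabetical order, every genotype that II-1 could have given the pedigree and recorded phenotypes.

B/I-1 un ·: bb
B/I-2 un ·: bb
B/II-1 ? I-1×I-2: bb
B/II-2 ? ·: bb|Bb
B/III-1 un II-1×II-2: bb
⇒ B over [I-1,I-2,II-1,II-2,III-1]: 2 consistent
G/I-1 ? ·: gg|Gg|GG
G/I-2 ? ·: gg|Gg|GG
G/II-1 ? I-1×I-2: gg|Gg|GG
G/II-2 ? ·: gg|Gg|GG
G/III-1 ? II-1×II-2: gg|Gg|GG
⇒ G over [I-1,I-2,II-1,II-2,III-1]: 81 consistent

II-1 ∈ {bb GG, bb Gg, bb gg}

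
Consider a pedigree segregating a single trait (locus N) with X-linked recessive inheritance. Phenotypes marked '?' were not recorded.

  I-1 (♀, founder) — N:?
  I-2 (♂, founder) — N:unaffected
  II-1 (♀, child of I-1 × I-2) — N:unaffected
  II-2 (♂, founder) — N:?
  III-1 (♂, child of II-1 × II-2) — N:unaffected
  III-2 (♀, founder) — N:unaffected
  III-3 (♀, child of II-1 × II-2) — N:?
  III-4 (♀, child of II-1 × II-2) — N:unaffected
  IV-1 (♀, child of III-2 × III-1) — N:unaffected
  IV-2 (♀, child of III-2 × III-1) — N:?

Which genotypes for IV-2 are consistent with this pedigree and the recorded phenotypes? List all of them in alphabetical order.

N/I-1 ? ·: X^NX^N|X^NX^n|X^nX^n
N/I-2 un ·: X^NY
N/II-1 un I-1×I-2: X^NX^N|X^NX^n
N/II-2 ? ·: X^NY|X^nY
N/III-1 un II-1×II-2: X^NY
N/III-2 un ·: X^NX^N|X^NX^n
N/III-3 ? II-1×II-2: X^NX^N|X^NX^n|X^nX^n
N/III-4 un II-1×II-2: X^NX^N|X^NX^n
N/IV-1 un III-2×III-1: X^NX^N|X^NX^n
N/IV-2 ? III-2×III-1: X^NX^N|X^NX^n
⇒ N over [I-1,I-2,II-1,II-2,III-1,III-2,III-3,III-4,IV-1,IV-2]: 80 consistent

IV-2 ∈ {X^NX^N, X^NX^n}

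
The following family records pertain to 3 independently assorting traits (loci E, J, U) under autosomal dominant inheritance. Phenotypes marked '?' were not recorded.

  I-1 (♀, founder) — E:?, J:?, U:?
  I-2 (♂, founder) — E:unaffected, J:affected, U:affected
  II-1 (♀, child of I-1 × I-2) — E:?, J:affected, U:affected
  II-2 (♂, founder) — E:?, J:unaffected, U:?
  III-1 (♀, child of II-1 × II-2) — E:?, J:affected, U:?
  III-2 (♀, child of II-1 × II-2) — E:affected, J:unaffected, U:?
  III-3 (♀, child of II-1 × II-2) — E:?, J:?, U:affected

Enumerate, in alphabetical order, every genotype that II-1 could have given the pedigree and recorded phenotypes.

E/I-1 ? ·: ee|Ee|EE
E/I-2 un ·: ee
E/II-1 ? I-1×I-2: ee|Ee
E/II-2 ? ·: ee|Ee|EE
E/III-1 ? II-1×II-2: ee|Ee|EE
E/III-2 aff II-1×II-2: Ee|EE
E/III-3 ? II-1×II-2: ee|Ee|EE
⇒ E over [I-1,I-2,II-1,II-2,III-1,III-2,III-3]: 70 consistent
J/I-1 ? ·: jj|Jj|JJ
J/I-2 aff ·: Jj|JJ
J/II-1 aff I-1×I-2: Jj
J/II-2 un ·: jj
J/III-1 aff II-1×II-2: Jj
J/III-2 un II-1×II-2: jj
J/III-3 ? II-1×II-2: jj|Jj
⇒ J over [I-1,I-2,II-1,II-2,III-1,III-2,III-3]: 10 consistent
U/I-1 ? ·: uu|Uu|UU
U/I-2 aff ·: Uu|UU
U/II-1 aff I-1×I-2: Uu|UU
U/II-2 ? ·: uu|Uu|UU
U/III-1 ? II-1×II-2: uu|Uu|UU
U/III-2 ? II-1×II-2: uu|Uu|UU
U/III-3 aff II-1×II-2: Uu|UU
⇒ U over [I-1,I-2,II-1,II-2,III-1,III-2,III-3]: 190 consistent

II-1 ∈ {Ee Jj UU, Ee Jj Uu, ee Jj UU, ee Jj Uu}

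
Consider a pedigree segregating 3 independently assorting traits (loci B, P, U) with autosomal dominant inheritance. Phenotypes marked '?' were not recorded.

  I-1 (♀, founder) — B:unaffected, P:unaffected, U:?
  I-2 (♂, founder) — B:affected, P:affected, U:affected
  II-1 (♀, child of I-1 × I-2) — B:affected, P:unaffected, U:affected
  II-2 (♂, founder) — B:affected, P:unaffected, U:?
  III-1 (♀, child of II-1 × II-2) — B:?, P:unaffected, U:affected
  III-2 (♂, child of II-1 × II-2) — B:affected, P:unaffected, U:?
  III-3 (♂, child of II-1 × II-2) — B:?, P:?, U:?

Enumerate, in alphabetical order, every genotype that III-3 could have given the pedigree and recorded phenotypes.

B/I-1 un ·: bb
B/I-2 aff ·: Bb|BB
B/II-1 aff I-1×I-2: Bb
B/II-2 aff ·: Bb|BB
B/III-1 ? II-1×II-2: bb|Bb|BB
B/III-2 aff II-1×II-2: Bb|BB
B/III-3 ? II-1×II-2: bb|Bb|BB
⇒ B over [I-1,I-2,II-1,II-2,III-1,III-2,III-3]: 52 consistent
P/I-1 un ·: pp
P/I-2 aff ·: Pp
P/II-1 un I-1×I-2: pp
P/II-2 un ·: pp
P/III-1 un II-1×II-2: pp
P/III-2 un II-1×II-2: pp
P/III-3 ? II-1×II-2: pp
⇒ P over [I-1,I-2,II-1,II-2,III-1,III-2,III-3]: 1 consistent
U/I-1 ? ·: uu|Uu|UU
U/I-2 aff ·: Uu|UU
U/II-1 aff I-1×I-2: Uu|UU
U/II-2 ? ·: uu|Uu|UU
U/III-1 aff II-1×II-2: Uu|UU
U/III-2 ? II-1×II-2: uu|Uu|UU
U/III-3 ? II-1×II-2: uu|Uu|UU
⇒ U over [I-1,I-2,II-1,II-2,III-1,III-2,III-3]: 190 consistent

III-3 ∈ {BB pp UU, BB pp Uu, BB pp uu, Bb pp UU, Bb pp Uu, Bb pp uu, bb pp UU, bb pp Uu, bb pp uu}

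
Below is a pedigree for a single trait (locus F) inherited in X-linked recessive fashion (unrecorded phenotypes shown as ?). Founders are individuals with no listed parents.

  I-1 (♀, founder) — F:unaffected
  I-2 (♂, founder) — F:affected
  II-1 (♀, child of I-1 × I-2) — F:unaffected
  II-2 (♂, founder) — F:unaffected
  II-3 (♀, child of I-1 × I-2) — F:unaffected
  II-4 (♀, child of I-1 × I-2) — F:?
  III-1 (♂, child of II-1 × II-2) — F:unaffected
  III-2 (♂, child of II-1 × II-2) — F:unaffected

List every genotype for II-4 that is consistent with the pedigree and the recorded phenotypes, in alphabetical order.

II-4 ∈ {X^FX^f, X^fX^f}

F/I-1 un ·: X^FX^F|X^FX^f
F/I-2 aff ·: X^fY
F/II-1 un I-1×I-2: X^FX^f
F/II-2 un ·: X^FY
F/II-3 un I-1×I-2: X^FX^f
F/II-4 ? I-1×I-2: X^FX^f|X^fX^f
F/III-1 un II-1×II-2: X^FY
F/III-2 un II-1×II-2: X^FY
⇒ F over [I-1,I-2,II-1,II-2,II-3,II-4,III-1,III-2]: 3 consistent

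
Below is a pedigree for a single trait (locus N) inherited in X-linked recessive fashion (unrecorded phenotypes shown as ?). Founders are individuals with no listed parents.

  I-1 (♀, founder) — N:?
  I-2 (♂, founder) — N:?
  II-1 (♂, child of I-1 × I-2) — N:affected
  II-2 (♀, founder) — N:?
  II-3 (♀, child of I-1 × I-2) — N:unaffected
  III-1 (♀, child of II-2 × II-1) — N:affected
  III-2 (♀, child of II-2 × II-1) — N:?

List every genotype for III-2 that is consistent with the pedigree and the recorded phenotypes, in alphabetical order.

III-2 ∈ {X^NX^n, X^nX^n}

N/I-1 ? ·: X^NX^n|X^nX^n
N/I-2 ? ·: X^NY|X^nY
N/II-1 aff I-1×I-2: X^nY
N/II-2 ? ·: X^NX^n|X^nX^n
N/II-3 un I-1×I-2: X^NX^N|X^NX^n
N/III-1 aff II-2×II-1: X^nX^n
N/III-2 ? II-2×II-1: X^NX^n|X^nX^n
⇒ N over [I-1,I-2,II-1,II-2,II-3,III-1,III-2]: 12 consistent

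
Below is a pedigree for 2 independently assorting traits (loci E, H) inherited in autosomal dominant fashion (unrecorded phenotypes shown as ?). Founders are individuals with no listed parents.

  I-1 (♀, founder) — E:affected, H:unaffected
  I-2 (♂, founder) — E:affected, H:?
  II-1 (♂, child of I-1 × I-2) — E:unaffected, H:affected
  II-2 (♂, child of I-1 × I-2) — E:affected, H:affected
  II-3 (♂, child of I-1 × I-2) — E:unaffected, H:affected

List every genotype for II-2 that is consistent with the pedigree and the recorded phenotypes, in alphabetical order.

II-2 ∈ {EE Hh, Ee Hh}

E/I-1 aff ·: Ee
E/I-2 aff ·: Ee
E/II-1 un I-1×I-2: ee
E/II-2 aff I-1×I-2: Ee|EE
E/II-3 un I-1×I-2: ee
⇒ E over [I-1,I-2,II-1,II-2,II-3]: 2 consistent
H/I-1 un ·: hh
H/I-2 ? ·: Hh|HH
H/II-1 aff I-1×I-2: Hh
H/II-2 aff I-1×I-2: Hh
H/II-3 aff I-1×I-2: Hh
⇒ H over [I-1,I-2,II-1,II-2,II-3]: 2 consistent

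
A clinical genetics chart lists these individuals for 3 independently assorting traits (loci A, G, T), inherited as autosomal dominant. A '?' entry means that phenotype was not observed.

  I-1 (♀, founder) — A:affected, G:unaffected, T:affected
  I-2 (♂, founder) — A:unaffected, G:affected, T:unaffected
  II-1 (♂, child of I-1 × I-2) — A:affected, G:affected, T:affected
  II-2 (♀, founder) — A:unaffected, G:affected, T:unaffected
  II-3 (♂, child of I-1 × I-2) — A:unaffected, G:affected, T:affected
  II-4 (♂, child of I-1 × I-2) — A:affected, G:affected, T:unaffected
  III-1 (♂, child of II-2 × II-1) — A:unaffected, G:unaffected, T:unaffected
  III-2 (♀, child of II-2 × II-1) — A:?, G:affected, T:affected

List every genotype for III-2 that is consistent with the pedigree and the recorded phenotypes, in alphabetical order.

A/I-1 aff ·: Aa
A/I-2 un ·: aa
A/II-1 aff I-1×I-2: Aa
A/II-2 un ·: aa
A/II-3 un I-1×I-2: aa
A/II-4 aff I-1×I-2: Aa
A/III-1 un II-2×II-1: aa
A/III-2 ? II-2×II-1: aa|Aa
⇒ A over [I-1,I-2,II-1,II-2,II-3,II-4,III-1,III-2]: 2 consistent
G/I-1 un ·: gg
G/I-2 aff ·: Gg|GG
G/II-1 aff I-1×I-2: Gg
G/II-2 aff ·: Gg
G/II-3 aff I-1×I-2: Gg
G/II-4 aff I-1×I-2: Gg
G/III-1 un II-2×II-1: gg
G/III-2 aff II-2×II-1: Gg|GG
⇒ G over [I-1,I-2,II-1,II-2,II-3,II-4,III-1,III-2]: 4 consistent
T/I-1 aff ·: Tt
T/I-2 un ·: tt
T/II-1 aff I-1×I-2: Tt
T/II-2 un ·: tt
T/II-3 aff I-1×I-2: Tt
T/II-4 un I-1×I-2: tt
T/III-1 un II-2×II-1: tt
T/III-2 aff II-2×II-1: Tt
⇒ T over [I-1,I-2,II-1,II-2,II-3,II-4,III-1,III-2]: 1 consistent

III-2 ∈ {Aa GG Tt, Aa Gg Tt, aa GG Tt, aa Gg Tt}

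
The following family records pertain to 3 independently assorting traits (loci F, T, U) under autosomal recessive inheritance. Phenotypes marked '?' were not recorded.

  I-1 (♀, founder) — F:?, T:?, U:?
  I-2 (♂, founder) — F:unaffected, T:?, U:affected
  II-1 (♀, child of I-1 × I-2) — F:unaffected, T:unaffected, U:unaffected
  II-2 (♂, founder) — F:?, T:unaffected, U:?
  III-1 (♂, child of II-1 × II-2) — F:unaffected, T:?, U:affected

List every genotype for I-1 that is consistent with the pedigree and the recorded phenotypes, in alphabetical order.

F/I-1 ? ·: FF|Ff|ff
F/I-2 un ·: FF|Ff
F/II-1 un I-1×I-2: FF|Ff
F/II-2 ? ·: FF|Ff|ff
F/III-1 un II-1×II-2: FF|Ff
⇒ F over [I-1,I-2,II-1,II-2,III-1]: 41 consistent
T/I-1 ? ·: TT|Tt|tt
T/I-2 ? ·: TT|Tt|tt
T/II-1 un I-1×I-2: TT|Tt
T/II-2 un ·: TT|Tt
T/III-1 ? II-1×II-2: TT|Tt|tt
⇒ T over [I-1,I-2,II-1,II-2,III-1]: 47 consistent
U/I-1 ? ·: UU|Uu
U/I-2 aff ·: uu
U/II-1 un I-1×I-2: Uu
U/II-2 ? ·: Uu|uu
U/III-1 aff II-1×II-2: uu
⇒ U over [I-1,I-2,II-1,II-2,III-1]: 4 consistent

I-1 ∈ {FF TT UU, FF TT Uu, FF Tt UU, FF Tt Uu, FF tt UU, FF tt Uu, Ff TT UU, Ff TT Uu, Ff Tt UU, Ff Tt Uu, Ff tt UU, Ff tt Uu, ff TT UU, ff TT Uu, ff Tt UU, ff Tt Uu, ff tt UU, ff tt Uu}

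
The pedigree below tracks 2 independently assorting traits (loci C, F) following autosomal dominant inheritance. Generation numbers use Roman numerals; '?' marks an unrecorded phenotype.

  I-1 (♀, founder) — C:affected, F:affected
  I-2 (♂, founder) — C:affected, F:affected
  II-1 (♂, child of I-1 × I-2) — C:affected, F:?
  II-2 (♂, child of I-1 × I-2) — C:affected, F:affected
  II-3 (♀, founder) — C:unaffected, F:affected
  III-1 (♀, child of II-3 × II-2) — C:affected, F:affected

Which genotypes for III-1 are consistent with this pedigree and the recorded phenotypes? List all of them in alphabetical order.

C/I-1 aff ·: Cc|CC
C/I-2 aff ·: Cc|CC
C/II-1 aff I-1×I-2: Cc|CC
C/II-2 aff I-1×I-2: Cc|CC
C/II-3 un ·: cc
C/III-1 aff II-3×II-2: Cc
⇒ C over [I-1,I-2,II-1,II-2,II-3,III-1]: 13 consistent
F/I-1 aff ·: Ff|FF
F/I-2 aff ·: Ff|FF
F/II-1 ? I-1×I-2: ff|Ff|FF
F/II-2 aff I-1×I-2: Ff|FF
F/II-3 aff ·: Ff|FF
F/III-1 aff II-3×II-2: Ff|FF
⇒ F over [I-1,I-2,II-1,II-2,II-3,III-1]: 52 consistent

III-1 ∈ {Cc FF, Cc Ff}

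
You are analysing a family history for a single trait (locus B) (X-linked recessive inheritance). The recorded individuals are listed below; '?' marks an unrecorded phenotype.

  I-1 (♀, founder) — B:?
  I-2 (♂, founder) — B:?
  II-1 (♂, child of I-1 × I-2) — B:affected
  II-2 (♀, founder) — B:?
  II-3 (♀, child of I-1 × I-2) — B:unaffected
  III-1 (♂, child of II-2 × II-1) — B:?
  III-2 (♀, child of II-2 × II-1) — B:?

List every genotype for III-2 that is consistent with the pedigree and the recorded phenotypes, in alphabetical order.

B/I-1 ? ·: X^BX^b|X^bX^b
B/I-2 ? ·: X^BY|X^bY
B/II-1 aff I-1×I-2: X^bY
B/II-2 ? ·: X^BX^B|X^BX^b|X^bX^b
B/II-3 un I-1×I-2: X^BX^B|X^BX^b
B/III-1 ? II-2×II-1: X^BY|X^bY
B/III-2 ? II-2×II-1: X^BX^b|X^bX^b
⇒ B over [I-1,I-2,II-1,II-2,II-3,III-1,III-2]: 24 consistent

III-2 ∈ {X^BX^b, X^bX^b}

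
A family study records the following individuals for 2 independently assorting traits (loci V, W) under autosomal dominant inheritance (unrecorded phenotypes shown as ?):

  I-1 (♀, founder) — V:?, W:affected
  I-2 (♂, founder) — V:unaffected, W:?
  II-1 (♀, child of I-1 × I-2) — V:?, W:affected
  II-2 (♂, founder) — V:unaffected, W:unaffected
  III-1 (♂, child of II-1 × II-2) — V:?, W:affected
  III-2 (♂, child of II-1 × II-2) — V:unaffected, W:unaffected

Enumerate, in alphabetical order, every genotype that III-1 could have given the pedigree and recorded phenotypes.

III-1 ∈ {Vv Ww, vv Ww}

V/I-1 ? ·: vv|Vv|VV
V/I-2 un ·: vv
V/II-1 ? I-1×I-2: vv|Vv
V/II-2 un ·: vv
V/III-1 ? II-1×II-2: vv|Vv
V/III-2 un II-1×II-2: vv
⇒ V over [I-1,I-2,II-1,II-2,III-1,III-2]: 6 consistent
W/I-1 aff ·: Ww|WW
W/I-2 ? ·: ww|Ww|WW
W/II-1 aff I-1×I-2: Ww
W/II-2 un ·: ww
W/III-1 aff II-1×II-2: Ww
W/III-2 un II-1×II-2: ww
⇒ W over [I-1,I-2,II-1,II-2,III-1,III-2]: 5 consistent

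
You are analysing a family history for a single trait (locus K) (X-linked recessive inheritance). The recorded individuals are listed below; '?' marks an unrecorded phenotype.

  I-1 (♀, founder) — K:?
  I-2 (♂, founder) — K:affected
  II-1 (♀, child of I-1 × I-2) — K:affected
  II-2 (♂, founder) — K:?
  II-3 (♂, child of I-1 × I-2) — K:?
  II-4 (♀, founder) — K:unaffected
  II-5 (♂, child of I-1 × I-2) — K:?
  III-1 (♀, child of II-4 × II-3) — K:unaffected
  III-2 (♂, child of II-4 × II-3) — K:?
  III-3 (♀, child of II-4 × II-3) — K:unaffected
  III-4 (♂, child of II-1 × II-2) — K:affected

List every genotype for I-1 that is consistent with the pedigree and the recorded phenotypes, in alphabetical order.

K/I-1 ? ·: X^KX^k|X^kX^k
K/I-2 aff ·: X^kY
K/II-1 aff I-1×I-2: X^kX^k
K/II-2 ? ·: X^KY|X^kY
K/II-3 ? I-1×I-2: X^KY|X^kY
K/II-4 un ·: X^KX^K|X^KX^k
K/II-5 ? I-1×I-2: X^KY|X^kY
K/III-1 un II-4×II-3: X^KX^K|X^KX^k
K/III-2 ? II-4×II-3: X^KY|X^kY
K/III-3 un II-4×II-3: X^KX^K|X^KX^k
K/III-4 aff II-1×II-2: X^kY
⇒ K over [I-1,I-2,II-1,II-2,II-3,II-4,II-5,III-1,III-2,III-3,III-4]: 54 consistent

I-1 ∈ {X^KX^k, X^kX^k}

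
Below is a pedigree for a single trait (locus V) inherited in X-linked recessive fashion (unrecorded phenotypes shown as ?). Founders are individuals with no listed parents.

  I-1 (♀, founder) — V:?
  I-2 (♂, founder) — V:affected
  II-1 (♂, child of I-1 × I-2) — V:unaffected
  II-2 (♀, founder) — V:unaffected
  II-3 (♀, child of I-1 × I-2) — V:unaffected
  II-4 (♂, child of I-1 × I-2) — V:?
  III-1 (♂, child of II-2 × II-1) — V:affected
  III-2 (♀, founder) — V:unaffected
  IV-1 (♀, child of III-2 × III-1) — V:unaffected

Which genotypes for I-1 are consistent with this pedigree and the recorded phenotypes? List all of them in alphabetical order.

I-1 ∈ {X^VX^V, X^VX^v}

V/I-1 ? ·: X^VX^V|X^VX^v
V/I-2 aff ·: X^vY
V/II-1 un I-1×I-2: X^VY
V/II-2 un ·: X^VX^v
V/II-3 un I-1×I-2: X^VX^v
V/II-4 ? I-1×I-2: X^VY|X^vY
V/III-1 aff II-2×II-1: X^vY
V/III-2 un ·: X^VX^V|X^VX^v
V/IV-1 un III-2×III-1: X^VX^v
⇒ V over [I-1,I-2,II-1,II-2,II-3,II-4,III-1,III-2,IV-1]: 6 consistent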